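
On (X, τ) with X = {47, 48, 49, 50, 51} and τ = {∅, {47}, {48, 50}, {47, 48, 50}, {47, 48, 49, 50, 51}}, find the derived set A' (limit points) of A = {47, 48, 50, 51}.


A' = {48, 49, 50, 51}

For each x ∈ X, list the open sets U ∈ τ with x ∈ U, then check whether U ∩ (A ∖ {x}) ≠ ∅ for every such U.
  x = 47: open {47} ∋ x has {47} ∩ (A ∖ {47}) = ∅, so x is NOT a limit point.
  x = 48: opens ∋ x are {48, 50}, {47, 48, 50}, {47, 48, 49, 50, 51}; each meets A ∖ {48}, so x IS a limit point.
  x = 49: opens ∋ x are {47, 48, 49, 50, 51}; each meets A ∖ {49}, so x IS a limit point.
  x = 50: opens ∋ x are {48, 50}, {47, 48, 50}, {47, 48, 49, 50, 51}; each meets A ∖ {50}, so x IS a limit point.
  x = 51: opens ∋ x are {47, 48, 49, 50, 51}; each meets A ∖ {51}, so x IS a limit point.
Collecting: A' = {48, 49, 50, 51}.


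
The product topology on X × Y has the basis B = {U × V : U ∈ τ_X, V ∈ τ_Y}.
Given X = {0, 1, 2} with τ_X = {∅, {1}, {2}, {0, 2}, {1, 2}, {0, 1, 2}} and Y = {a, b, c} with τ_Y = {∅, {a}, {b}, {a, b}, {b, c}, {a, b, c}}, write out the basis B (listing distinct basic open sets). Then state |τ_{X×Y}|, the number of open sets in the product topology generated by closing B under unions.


Basis B = {∅ × ∅, {1} × {a}, {1} × {b}, {2} × {a}, {2} × {b}, {0, 2} × {a}, {0, 2} × {b}, {1} × {a, b}, {1, 2} × {a}, {1} × {b, c}, {1, 2} × {b}, {2} × {a, b}, {2} × {b, c}, {0, 1, 2} × {a}, {0, 1, 2} × {b}, {1} × {a, b, c}, {2} × {a, b, c}, {0, 2} × {a, b}, {0, 2} × {b, c}, {1, 2} × {a, b}, {1, 2} × {b, c}, {0, 2} × {a, b, c}, {0, 1, 2} × {a, b}, {0, 1, 2} × {b, c}, {1, 2} × {a, b, c}, {0, 1, 2} × {a, b, c}}; |τ_{X×Y}| = 108.

Enumerate products U × V with U ∈ τ_X, V ∈ τ_Y (deduplicated):
  ∅ × ∅ = {} (∅)
  {1} × {a} = {(1,a)}
  {1} × {b} = {(1,b)}
  {2} × {a} = {(2,a)}
  {2} × {b} = {(2,b)}
  {0, 2} × {a} = {(0,a), (2,a)}
  {0, 2} × {b} = {(0,b), (2,b)}
  {1} × {a, b} = {(1,a), (1,b)}
  {1, 2} × {a} = {(1,a), (2,a)}
  {1} × {b, c} = {(1,b), (1,c)}
  {1, 2} × {b} = {(1,b), (2,b)}
  {2} × {a, b} = {(2,a), (2,b)}
  {2} × {b, c} = {(2,b), (2,c)}
  {0, 1, 2} × {a} = {(0,a), (1,a), (2,a)}
  {0, 1, 2} × {b} = {(0,b), (1,b), (2,b)}
  {1} × {a, b, c} = {(1,a), (1,b), (1,c)}
  {2} × {a, b, c} = {(2,a), (2,b), (2,c)}
  {0, 2} × {a, b} = {(0,a), (0,b), (2,a), (2,b)}
  {0, 2} × {b, c} = {(0,b), (0,c), (2,b), (2,c)}
  {1, 2} × {a, b} = {(1,a), (1,b), (2,a), (2,b)}
  {1, 2} × {b, c} = {(1,b), (1,c), (2,b), (2,c)}
  {0, 2} × {a, b, c} = {(0,a), (0,b), (0,c), (2,a), (2,b), (2,c)}
  {0, 1, 2} × {a, b} = {(0,a), (0,b), (1,a), (1,b), (2,a), (2,b)}
  {0, 1, 2} × {b, c} = {(0,b), (0,c), (1,b), (1,c), (2,b), (2,c)}
  {1, 2} × {a, b, c} = {(1,a), (1,b), (1,c), (2,a), (2,b), (2,c)}
  {0, 1, 2} × {a, b, c} = {(0,a), (0,b), (0,c), (1,a), (1,b), (1,c), (2,a), (2,b), (2,c)}
These 26 distinct sets form the basis B.
Close under arbitrary unions to get τ_{X×Y}; counting gives |τ_{X×Y}| = 108.


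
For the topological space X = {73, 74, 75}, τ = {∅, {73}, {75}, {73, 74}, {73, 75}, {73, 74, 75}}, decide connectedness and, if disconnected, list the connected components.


(X, τ) is disconnected; components = [{75}, {73, 74}].

Find clopen sets (U ∈ τ with X ∖ U ∈ τ):
  U = ∅, X ∖ U = {73, 74, 75} — both open, so U is clopen.
  U = {75}, X ∖ U = {73, 74} — both open, so U is clopen.
  U = {73, 74}, X ∖ U = {75} — both open, so U is clopen.
  U = {73, 74, 75}, X ∖ U = ∅ — both open, so U is clopen.
Nontrivial clopen(s) exist: e.g. {75}. So (X, τ) is disconnected.
Compute connected components by grouping points that agree on all clopens:
  component: {75}
  component: {73, 74}


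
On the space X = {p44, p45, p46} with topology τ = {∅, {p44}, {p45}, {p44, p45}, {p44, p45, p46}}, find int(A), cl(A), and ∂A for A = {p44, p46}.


int(A) = {p44}, cl(A) = {p44, p46}, ∂A = {p46}.

Closed sets in (X, τ) are complements of opens:
  closed(X, τ) = {∅, {p46}, {p44, p46}, {p45, p46}, {p44, p45, p46}}.
int(A) = ⋃ {U ∈ τ : U ⊆ A}. Opens contained in A: ∅, {p44}.
Taking the union of these: int(A) = {p44}.
cl(A) = ⋂ {C closed : A ⊆ C}. Closed sets containing A: {p44, p46}, {p44, p45, p46}.
Intersecting these: cl(A) = {p44, p46}.
∂A = cl(A) ∖ int(A) = {p44, p46} ∖ {p44} = {p46}.


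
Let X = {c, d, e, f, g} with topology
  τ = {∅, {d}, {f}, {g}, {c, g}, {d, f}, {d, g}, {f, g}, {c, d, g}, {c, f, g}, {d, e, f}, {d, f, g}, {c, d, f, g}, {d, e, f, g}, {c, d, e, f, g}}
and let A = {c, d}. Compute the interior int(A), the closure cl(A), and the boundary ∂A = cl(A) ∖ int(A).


int(A) = {d}, cl(A) = {c, d, e}, ∂A = {c, e}.

Closed sets in (X, τ) are complements of opens:
  closed(X, τ) = {∅, {c}, {e}, {c, e}, {c, g}, {d, e}, {e, f}, {c, d, e}, {c, e, f}, {c, e, g}, {d, e, f}, {c, d, e, f}, {c, d, e, g}, {c, e, f, g}, {c, d, e, f, g}}.
int(A) = ⋃ {U ∈ τ : U ⊆ A}. Opens contained in A: ∅, {d}.
Taking the union of these: int(A) = {d}.
cl(A) = ⋂ {C closed : A ⊆ C}. Closed sets containing A: {c, d, e}, {c, d, e, f}, {c, d, e, g}, {c, d, e, f, g}.
Intersecting these: cl(A) = {c, d, e}.
∂A = cl(A) ∖ int(A) = {c, d, e} ∖ {d} = {c, e}.


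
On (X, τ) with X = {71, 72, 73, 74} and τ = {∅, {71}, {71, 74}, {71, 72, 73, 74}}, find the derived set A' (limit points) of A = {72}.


A' = {73}

For each x ∈ X, list the open sets U ∈ τ with x ∈ U, then check whether U ∩ (A ∖ {x}) ≠ ∅ for every such U.
  x = 71: open {71} ∋ x has {71} ∩ (A ∖ {71}) = ∅, so x is NOT a limit point.
  x = 72: open {71, 72, 73, 74} ∋ x has {71, 72, 73, 74} ∩ (A ∖ {72}) = ∅, so x is NOT a limit point.
  x = 73: opens ∋ x are {71, 72, 73, 74}; each meets A ∖ {73}, so x IS a limit point.
  x = 74: open {71, 74} ∋ x has {71, 74} ∩ (A ∖ {74}) = ∅, so x is NOT a limit point.
Collecting: A' = {73}.


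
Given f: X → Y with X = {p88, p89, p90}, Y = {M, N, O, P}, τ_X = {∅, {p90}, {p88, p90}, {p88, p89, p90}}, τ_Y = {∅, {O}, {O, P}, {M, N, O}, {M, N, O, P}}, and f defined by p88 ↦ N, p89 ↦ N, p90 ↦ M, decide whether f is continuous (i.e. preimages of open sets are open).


f IS continuous.

Compute f^{-1}(U) for each U ∈ τ_Y:
  U = ∅: f^{-1}(U) = ∅ ∈ τ_X ✓.
  U = {O}: f^{-1}(U) = ∅ ∈ τ_X ✓.
  U = {O, P}: f^{-1}(U) = ∅ ∈ τ_X ✓.
  U = {M, N, O}: f^{-1}(U) = {p88, p89, p90} ∈ τ_X ✓.
  U = {M, N, O, P}: f^{-1}(U) = {p88, p89, p90} ∈ τ_X ✓.
Every preimage lies in τ_X, so f IS continuous.


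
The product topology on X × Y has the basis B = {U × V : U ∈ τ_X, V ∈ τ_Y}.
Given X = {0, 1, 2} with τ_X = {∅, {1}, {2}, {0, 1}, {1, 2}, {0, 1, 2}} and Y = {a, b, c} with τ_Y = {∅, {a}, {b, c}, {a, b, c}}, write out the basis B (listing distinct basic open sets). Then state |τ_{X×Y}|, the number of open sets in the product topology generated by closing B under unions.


Basis B = {∅ × ∅, {1} × {a}, {2} × {a}, {0, 1} × {a}, {1, 2} × {a}, {1} × {b, c}, {2} × {b, c}, {0, 1, 2} × {a}, {1} × {a, b, c}, {2} × {a, b, c}, {0, 1} × {b, c}, {1, 2} × {b, c}, {0, 1} × {a, b, c}, {0, 1, 2} × {b, c}, {1, 2} × {a, b, c}, {0, 1, 2} × {a, b, c}}; |τ_{X×Y}| = 36.

Enumerate products U × V with U ∈ τ_X, V ∈ τ_Y (deduplicated):
  ∅ × ∅ = {} (∅)
  {1} × {a} = {(1,a)}
  {2} × {a} = {(2,a)}
  {0, 1} × {a} = {(0,a), (1,a)}
  {1, 2} × {a} = {(1,a), (2,a)}
  {1} × {b, c} = {(1,b), (1,c)}
  {2} × {b, c} = {(2,b), (2,c)}
  {0, 1, 2} × {a} = {(0,a), (1,a), (2,a)}
  {1} × {a, b, c} = {(1,a), (1,b), (1,c)}
  {2} × {a, b, c} = {(2,a), (2,b), (2,c)}
  {0, 1} × {b, c} = {(0,b), (0,c), (1,b), (1,c)}
  {1, 2} × {b, c} = {(1,b), (1,c), (2,b), (2,c)}
  {0, 1} × {a, b, c} = {(0,a), (0,b), (0,c), (1,a), (1,b), (1,c)}
  {0, 1, 2} × {b, c} = {(0,b), (0,c), (1,b), (1,c), (2,b), (2,c)}
  {1, 2} × {a, b, c} = {(1,a), (1,b), (1,c), (2,a), (2,b), (2,c)}
  {0, 1, 2} × {a, b, c} = {(0,a), (0,b), (0,c), (1,a), (1,b), (1,c), (2,a), (2,b), (2,c)}
These 16 distinct sets form the basis B.
Close under arbitrary unions to get τ_{X×Y}; counting gives |τ_{X×Y}| = 36.


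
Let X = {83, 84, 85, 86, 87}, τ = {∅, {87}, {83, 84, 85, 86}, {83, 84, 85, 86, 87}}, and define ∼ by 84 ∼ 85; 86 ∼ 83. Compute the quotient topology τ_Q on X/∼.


X/∼ = {[83=86], [84=85], [87]}; |τ_Q| = 4.

Equivalence classes: [83=86], [84=85], [87].
Quotient map π: X → X/∼ sends 83 ↦ [83=86], 84 ↦ [84=85], 85 ↦ [84=85], 86 ↦ [83=86], 87 ↦ [87].
For each subset V ⊆ X/∼, compute π^{-1}(V) ⊆ X and check whether π^{-1}(V) ∈ τ. V is open in τ_Q iff π^{-1}(V) ∈ τ.
  V = {}: π^{-1}(V) = ∅ ∈ τ ✓.
  V = {[83=86]}: π^{-1}(V) = {83, 86} ∉ τ ✗.
  V = {[84=85]}: π^{-1}(V) = {84, 85} ∉ τ ✗.
  V = {[83=86], [84=85]}: π^{-1}(V) = {83, 84, 85, 86} ∈ τ ✓.
  V = {[87]}: π^{-1}(V) = {87} ∈ τ ✓.
  V = {[83=86], [87]}: π^{-1}(V) = {83, 86, 87} ∉ τ ✗.
  V = {[84=85], [87]}: π^{-1}(V) = {84, 85, 87} ∉ τ ✗.
  V = {[83=86], [84=85], [87]}: π^{-1}(V) = {83, 84, 85, 86, 87} ∈ τ ✓.
Open sets in the quotient: τ_Q = {{}, {[83=86], [84=85]}, {[87]}, {[83=86], [84=85], [87]}} (4 elements).


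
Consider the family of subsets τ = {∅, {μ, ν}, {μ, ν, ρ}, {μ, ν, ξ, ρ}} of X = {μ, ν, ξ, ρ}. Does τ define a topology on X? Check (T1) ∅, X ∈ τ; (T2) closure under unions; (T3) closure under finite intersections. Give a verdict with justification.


τ IS a topology on X.

Axiom (T1): ∅ ∈ τ? Yes; X ∈ τ? Yes.
Axiom (T2/T3): check pairwise unions and intersections of members of τ.
All pairwise intersections and unions checked — each lies in τ. Therefore τ satisfies (T1), (T2), (T3): it IS a topology on X.


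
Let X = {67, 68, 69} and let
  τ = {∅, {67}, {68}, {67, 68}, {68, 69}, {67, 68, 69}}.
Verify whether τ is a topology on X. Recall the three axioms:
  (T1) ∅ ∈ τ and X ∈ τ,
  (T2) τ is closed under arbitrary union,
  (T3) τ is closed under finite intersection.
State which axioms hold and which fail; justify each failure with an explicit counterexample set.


τ IS a topology on X.

Axiom (T1): ∅ ∈ τ? Yes; X ∈ τ? Yes.
Axiom (T2/T3): check pairwise unions and intersections of members of τ.
All pairwise intersections and unions checked — each lies in τ. Therefore τ satisfies (T1), (T2), (T3): it IS a topology on X.


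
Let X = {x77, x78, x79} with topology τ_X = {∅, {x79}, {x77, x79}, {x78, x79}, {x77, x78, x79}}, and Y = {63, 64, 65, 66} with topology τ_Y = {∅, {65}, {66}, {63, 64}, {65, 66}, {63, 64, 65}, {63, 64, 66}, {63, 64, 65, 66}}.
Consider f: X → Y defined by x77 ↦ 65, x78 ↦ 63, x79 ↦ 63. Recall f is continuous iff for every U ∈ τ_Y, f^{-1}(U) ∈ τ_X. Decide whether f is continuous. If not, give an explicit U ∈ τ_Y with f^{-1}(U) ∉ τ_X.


f is NOT continuous.

Compute f^{-1}(U) for each U ∈ τ_Y:
  U = ∅: f^{-1}(U) = ∅ ∈ τ_X ✓.
  U = {65}: f^{-1}(U) = {x77} ∉ τ_X ✗.
  U = {66}: f^{-1}(U) = ∅ ∈ τ_X ✓.
  U = {63, 64}: f^{-1}(U) = {x78, x79} ∈ τ_X ✓.
  U = {65, 66}: f^{-1}(U) = {x77} ∉ τ_X ✗.
  U = {63, 64, 65}: f^{-1}(U) = {x77, x78, x79} ∈ τ_X ✓.
  U = {63, 64, 66}: f^{-1}(U) = {x78, x79} ∈ τ_X ✓.
  U = {63, 64, 65, 66}: f^{-1}(U) = {x77, x78, x79} ∈ τ_X ✓.
Found U = {65} with f^{-1}(U) = {x77} not in τ_X. Therefore f is NOT continuous.


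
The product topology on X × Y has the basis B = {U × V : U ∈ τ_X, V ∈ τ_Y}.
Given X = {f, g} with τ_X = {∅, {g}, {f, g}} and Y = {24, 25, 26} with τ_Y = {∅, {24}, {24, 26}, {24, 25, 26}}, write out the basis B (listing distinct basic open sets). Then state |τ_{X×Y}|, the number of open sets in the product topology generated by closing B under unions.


Basis B = {∅ × ∅, {g} × {24}, {f, g} × {24}, {g} × {24, 26}, {g} × {24, 25, 26}, {f, g} × {24, 26}, {f, g} × {24, 25, 26}}; |τ_{X×Y}| = 10.

Enumerate products U × V with U ∈ τ_X, V ∈ τ_Y (deduplicated):
  ∅ × ∅ = {} (∅)
  {g} × {24} = {(g,24)}
  {f, g} × {24} = {(f,24), (g,24)}
  {g} × {24, 26} = {(g,24), (g,26)}
  {g} × {24, 25, 26} = {(g,24), (g,25), (g,26)}
  {f, g} × {24, 26} = {(f,24), (f,26), (g,24), (g,26)}
  {f, g} × {24, 25, 26} = {(f,24), (f,25), (f,26), (g,24), (g,25), (g,26)}
These 7 distinct sets form the basis B.
Close under arbitrary unions to get τ_{X×Y}; counting gives |τ_{X×Y}| = 10.


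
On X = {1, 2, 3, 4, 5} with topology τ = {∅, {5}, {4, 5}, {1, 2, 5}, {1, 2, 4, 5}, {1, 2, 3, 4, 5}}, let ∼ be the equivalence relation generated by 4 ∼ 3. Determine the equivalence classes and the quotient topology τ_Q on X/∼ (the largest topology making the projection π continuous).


X/∼ = {[1], [2], [3=4], [5]}; |τ_Q| = 4.

Equivalence classes: [1], [2], [3=4], [5].
Quotient map π: X → X/∼ sends 1 ↦ [1], 2 ↦ [2], 3 ↦ [3=4], 4 ↦ [3=4], 5 ↦ [5].
For each subset V ⊆ X/∼, compute π^{-1}(V) ⊆ X and check whether π^{-1}(V) ∈ τ. V is open in τ_Q iff π^{-1}(V) ∈ τ.
  V = {}: π^{-1}(V) = ∅ ∈ τ ✓.
  V = {[1]}: π^{-1}(V) = {1} ∉ τ ✗.
  V = {[2]}: π^{-1}(V) = {2} ∉ τ ✗.
  V = {[1], [2]}: π^{-1}(V) = {1, 2} ∉ τ ✗.
  V = {[3=4]}: π^{-1}(V) = {3, 4} ∉ τ ✗.
  V = {[1], [3=4]}: π^{-1}(V) = {1, 3, 4} ∉ τ ✗.
  V = {[2], [3=4]}: π^{-1}(V) = {2, 3, 4} ∉ τ ✗.
  V = {[1], [2], [3=4]}: π^{-1}(V) = {1, 2, 3, 4} ∉ τ ✗.
  V = {[5]}: π^{-1}(V) = {5} ∈ τ ✓.
  V = {[1], [5]}: π^{-1}(V) = {1, 5} ∉ τ ✗.
  V = {[2], [5]}: π^{-1}(V) = {2, 5} ∉ τ ✗.
  V = {[1], [2], [5]}: π^{-1}(V) = {1, 2, 5} ∈ τ ✓.
  V = {[3=4], [5]}: π^{-1}(V) = {3, 4, 5} ∉ τ ✗.
  V = {[1], [3=4], [5]}: π^{-1}(V) = {1, 3, 4, 5} ∉ τ ✗.
  V = {[2], [3=4], [5]}: π^{-1}(V) = {2, 3, 4, 5} ∉ τ ✗.
  V = {[1], [2], [3=4], [5]}: π^{-1}(V) = {1, 2, 3, 4, 5} ∈ τ ✓.
Open sets in the quotient: τ_Q = {{}, {[5]}, {[1], [2], [5]}, {[1], [2], [3=4], [5]}} (4 elements).


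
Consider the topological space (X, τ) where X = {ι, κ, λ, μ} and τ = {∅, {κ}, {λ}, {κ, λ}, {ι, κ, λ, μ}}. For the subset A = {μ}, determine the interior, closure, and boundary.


int(A) = ∅, cl(A) = {ι, μ}, ∂A = {ι, μ}.

Closed sets in (X, τ) are complements of opens:
  closed(X, τ) = {∅, {ι, μ}, {ι, κ, μ}, {ι, λ, μ}, {ι, κ, λ, μ}}.
int(A) = ⋃ {U ∈ τ : U ⊆ A}. Opens contained in A: ∅.
Taking the union of these: int(A) = ∅.
cl(A) = ⋂ {C closed : A ⊆ C}. Closed sets containing A: {ι, μ}, {ι, κ, μ}, {ι, λ, μ}, {ι, κ, λ, μ}.
Intersecting these: cl(A) = {ι, μ}.
∂A = cl(A) ∖ int(A) = {ι, μ} ∖ ∅ = {ι, μ}.


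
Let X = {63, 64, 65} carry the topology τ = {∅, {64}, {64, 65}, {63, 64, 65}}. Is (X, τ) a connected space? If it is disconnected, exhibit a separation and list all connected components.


(X, τ) is connected.

Find clopen sets (U ∈ τ with X ∖ U ∈ τ):
  U = ∅, X ∖ U = {63, 64, 65} — both open, so U is clopen.
  U = {63, 64, 65}, X ∖ U = ∅ — both open, so U is clopen.
Only trivial clopens (∅ and X) exist, so (X, τ) is connected.
Compute connected components by grouping points that agree on all clopens:
  component: {63, 64, 65}


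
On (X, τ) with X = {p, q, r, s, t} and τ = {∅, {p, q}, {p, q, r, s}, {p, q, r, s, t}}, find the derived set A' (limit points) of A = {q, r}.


A' = {p, r, s, t}

For each x ∈ X, list the open sets U ∈ τ with x ∈ U, then check whether U ∩ (A ∖ {x}) ≠ ∅ for every such U.
  x = p: opens ∋ x are {p, q}, {p, q, r, s}, {p, q, r, s, t}; each meets A ∖ {p}, so x IS a limit point.
  x = q: open {p, q} ∋ x has {p, q} ∩ (A ∖ {q}) = ∅, so x is NOT a limit point.
  x = r: opens ∋ x are {p, q, r, s}, {p, q, r, s, t}; each meets A ∖ {r}, so x IS a limit point.
  x = s: opens ∋ x are {p, q, r, s}, {p, q, r, s, t}; each meets A ∖ {s}, so x IS a limit point.
  x = t: opens ∋ x are {p, q, r, s, t}; each meets A ∖ {t}, so x IS a limit point.
Collecting: A' = {p, r, s, t}.


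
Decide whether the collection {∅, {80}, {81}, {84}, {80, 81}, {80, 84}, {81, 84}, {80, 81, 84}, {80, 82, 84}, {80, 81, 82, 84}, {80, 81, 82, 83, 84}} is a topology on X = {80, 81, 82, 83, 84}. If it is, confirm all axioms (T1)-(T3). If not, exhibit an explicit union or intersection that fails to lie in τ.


τ IS a topology on X.

Axiom (T1): ∅ ∈ τ? Yes; X ∈ τ? Yes.
Axiom (T2/T3): check pairwise unions and intersections of members of τ.
All pairwise intersections and unions checked — each lies in τ. Therefore τ satisfies (T1), (T2), (T3): it IS a topology on X.


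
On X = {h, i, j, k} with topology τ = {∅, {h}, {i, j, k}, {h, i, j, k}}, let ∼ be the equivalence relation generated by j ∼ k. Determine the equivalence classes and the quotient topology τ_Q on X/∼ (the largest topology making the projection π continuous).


X/∼ = {[h], [i], [j=k]}; |τ_Q| = 4.

Equivalence classes: [h], [i], [j=k].
Quotient map π: X → X/∼ sends h ↦ [h], i ↦ [i], j ↦ [j=k], k ↦ [j=k].
For each subset V ⊆ X/∼, compute π^{-1}(V) ⊆ X and check whether π^{-1}(V) ∈ τ. V is open in τ_Q iff π^{-1}(V) ∈ τ.
  V = {}: π^{-1}(V) = ∅ ∈ τ ✓.
  V = {[h]}: π^{-1}(V) = {h} ∈ τ ✓.
  V = {[i]}: π^{-1}(V) = {i} ∉ τ ✗.
  V = {[h], [i]}: π^{-1}(V) = {h, i} ∉ τ ✗.
  V = {[j=k]}: π^{-1}(V) = {j, k} ∉ τ ✗.
  V = {[h], [j=k]}: π^{-1}(V) = {h, j, k} ∉ τ ✗.
  V = {[i], [j=k]}: π^{-1}(V) = {i, j, k} ∈ τ ✓.
  V = {[h], [i], [j=k]}: π^{-1}(V) = {h, i, j, k} ∈ τ ✓.
Open sets in the quotient: τ_Q = {{}, {[h]}, {[i], [j=k]}, {[h], [i], [j=k]}} (4 elements).


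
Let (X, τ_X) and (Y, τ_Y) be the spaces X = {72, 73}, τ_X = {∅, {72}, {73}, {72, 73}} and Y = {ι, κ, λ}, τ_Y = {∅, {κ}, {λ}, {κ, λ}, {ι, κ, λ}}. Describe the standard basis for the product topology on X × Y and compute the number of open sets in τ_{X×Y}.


Basis B = {∅ × ∅, {72} × {κ}, {72} × {λ}, {73} × {κ}, {73} × {λ}, {72} × {κ, λ}, {72, 73} × {κ}, {72, 73} × {λ}, {73} × {κ, λ}, {72} × {ι, κ, λ}, {73} × {ι, κ, λ}, {72, 73} × {κ, λ}, {72, 73} × {ι, κ, λ}}; |τ_{X×Y}| = 25.

Enumerate products U × V with U ∈ τ_X, V ∈ τ_Y (deduplicated):
  ∅ × ∅ = {} (∅)
  {72} × {κ} = {(72,κ)}
  {72} × {λ} = {(72,λ)}
  {73} × {κ} = {(73,κ)}
  {73} × {λ} = {(73,λ)}
  {72} × {κ, λ} = {(72,κ), (72,λ)}
  {72, 73} × {κ} = {(72,κ), (73,κ)}
  {72, 73} × {λ} = {(72,λ), (73,λ)}
  {73} × {κ, λ} = {(73,κ), (73,λ)}
  {72} × {ι, κ, λ} = {(72,ι), (72,κ), (72,λ)}
  {73} × {ι, κ, λ} = {(73,ι), (73,κ), (73,λ)}
  {72, 73} × {κ, λ} = {(72,κ), (72,λ), (73,κ), (73,λ)}
  {72, 73} × {ι, κ, λ} = {(72,ι), (72,κ), (72,λ), (73,ι), (73,κ), (73,λ)}
These 13 distinct sets form the basis B.
Close under arbitrary unions to get τ_{X×Y}; counting gives |τ_{X×Y}| = 25.


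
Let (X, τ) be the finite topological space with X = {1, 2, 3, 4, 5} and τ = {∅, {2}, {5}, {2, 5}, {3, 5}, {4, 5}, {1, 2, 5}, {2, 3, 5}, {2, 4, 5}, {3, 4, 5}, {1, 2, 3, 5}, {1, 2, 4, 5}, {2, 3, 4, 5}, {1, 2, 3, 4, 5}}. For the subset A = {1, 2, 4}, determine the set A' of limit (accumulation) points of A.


A' = {1}

For each x ∈ X, list the open sets U ∈ τ with x ∈ U, then check whether U ∩ (A ∖ {x}) ≠ ∅ for every such U.
  x = 1: opens ∋ x are {1, 2, 5}, {1, 2, 3, 5}, {1, 2, 4, 5}, {1, 2, 3, 4, 5}; each meets A ∖ {1}, so x IS a limit point.
  x = 2: open {2} ∋ x has {2} ∩ (A ∖ {2}) = ∅, so x is NOT a limit point.
  x = 3: open {3, 5} ∋ x has {3, 5} ∩ (A ∖ {3}) = ∅, so x is NOT a limit point.
  x = 4: open {4, 5} ∋ x has {4, 5} ∩ (A ∖ {4}) = ∅, so x is NOT a limit point.
  x = 5: open {5} ∋ x has {5} ∩ (A ∖ {5}) = ∅, so x is NOT a limit point.
Collecting: A' = {1}.


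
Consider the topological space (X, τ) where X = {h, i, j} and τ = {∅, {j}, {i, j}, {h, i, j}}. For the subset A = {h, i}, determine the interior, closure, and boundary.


int(A) = ∅, cl(A) = {h, i}, ∂A = {h, i}.

Closed sets in (X, τ) are complements of opens:
  closed(X, τ) = {∅, {h}, {h, i}, {h, i, j}}.
int(A) = ⋃ {U ∈ τ : U ⊆ A}. Opens contained in A: ∅.
Taking the union of these: int(A) = ∅.
cl(A) = ⋂ {C closed : A ⊆ C}. Closed sets containing A: {h, i}, {h, i, j}.
Intersecting these: cl(A) = {h, i}.
∂A = cl(A) ∖ int(A) = {h, i} ∖ ∅ = {h, i}.


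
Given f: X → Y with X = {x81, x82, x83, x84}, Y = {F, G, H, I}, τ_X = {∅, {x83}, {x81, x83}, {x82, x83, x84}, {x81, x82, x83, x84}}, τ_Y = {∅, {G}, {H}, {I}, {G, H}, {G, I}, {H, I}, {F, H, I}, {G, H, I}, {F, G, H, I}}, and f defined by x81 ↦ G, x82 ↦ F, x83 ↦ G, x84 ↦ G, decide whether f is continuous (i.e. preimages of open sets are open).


f is NOT continuous.

Compute f^{-1}(U) for each U ∈ τ_Y:
  U = ∅: f^{-1}(U) = ∅ ∈ τ_X ✓.
  U = {G}: f^{-1}(U) = {x81, x83, x84} ∉ τ_X ✗.
  U = {H}: f^{-1}(U) = ∅ ∈ τ_X ✓.
  U = {I}: f^{-1}(U) = ∅ ∈ τ_X ✓.
  U = {G, H}: f^{-1}(U) = {x81, x83, x84} ∉ τ_X ✗.
  U = {G, I}: f^{-1}(U) = {x81, x83, x84} ∉ τ_X ✗.
  U = {H, I}: f^{-1}(U) = ∅ ∈ τ_X ✓.
  U = {F, H, I}: f^{-1}(U) = {x82} ∉ τ_X ✗.
  U = {G, H, I}: f^{-1}(U) = {x81, x83, x84} ∉ τ_X ✗.
  U = {F, G, H, I}: f^{-1}(U) = {x81, x82, x83, x84} ∈ τ_X ✓.
Found U = {G} with f^{-1}(U) = {x81, x83, x84} not in τ_X. Therefore f is NOT continuous.


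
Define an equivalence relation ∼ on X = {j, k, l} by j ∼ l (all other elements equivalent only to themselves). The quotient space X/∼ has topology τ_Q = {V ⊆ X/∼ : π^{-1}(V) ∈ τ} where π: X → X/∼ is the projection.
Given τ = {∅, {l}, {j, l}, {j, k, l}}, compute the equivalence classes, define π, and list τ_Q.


X/∼ = {[j=l], [k]}; |τ_Q| = 3.

Equivalence classes: [j=l], [k].
Quotient map π: X → X/∼ sends j ↦ [j=l], k ↦ [k], l ↦ [j=l].
For each subset V ⊆ X/∼, compute π^{-1}(V) ⊆ X and check whether π^{-1}(V) ∈ τ. V is open in τ_Q iff π^{-1}(V) ∈ τ.
  V = {}: π^{-1}(V) = ∅ ∈ τ ✓.
  V = {[j=l]}: π^{-1}(V) = {j, l} ∈ τ ✓.
  V = {[k]}: π^{-1}(V) = {k} ∉ τ ✗.
  V = {[j=l], [k]}: π^{-1}(V) = {j, k, l} ∈ τ ✓.
Open sets in the quotient: τ_Q = {{}, {[j=l]}, {[j=l], [k]}} (3 elements).


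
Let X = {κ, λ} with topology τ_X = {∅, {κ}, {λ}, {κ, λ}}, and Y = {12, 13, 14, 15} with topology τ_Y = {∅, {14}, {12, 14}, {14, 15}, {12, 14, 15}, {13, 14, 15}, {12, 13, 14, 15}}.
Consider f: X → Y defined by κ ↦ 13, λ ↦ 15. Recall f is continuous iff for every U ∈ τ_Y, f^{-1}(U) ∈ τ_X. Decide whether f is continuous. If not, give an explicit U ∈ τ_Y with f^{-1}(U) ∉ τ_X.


f IS continuous.

Compute f^{-1}(U) for each U ∈ τ_Y:
  U = ∅: f^{-1}(U) = ∅ ∈ τ_X ✓.
  U = {14}: f^{-1}(U) = ∅ ∈ τ_X ✓.
  U = {12, 14}: f^{-1}(U) = ∅ ∈ τ_X ✓.
  U = {14, 15}: f^{-1}(U) = {λ} ∈ τ_X ✓.
  U = {12, 14, 15}: f^{-1}(U) = {λ} ∈ τ_X ✓.
  U = {13, 14, 15}: f^{-1}(U) = {κ, λ} ∈ τ_X ✓.
  U = {12, 13, 14, 15}: f^{-1}(U) = {κ, λ} ∈ τ_X ✓.
Every preimage lies in τ_X, so f IS continuous.


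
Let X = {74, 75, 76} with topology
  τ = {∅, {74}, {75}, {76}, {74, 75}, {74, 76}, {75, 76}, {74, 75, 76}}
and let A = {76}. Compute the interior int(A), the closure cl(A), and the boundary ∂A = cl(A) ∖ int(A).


int(A) = {76}, cl(A) = {76}, ∂A = ∅.

Closed sets in (X, τ) are complements of opens:
  closed(X, τ) = {∅, {74}, {75}, {76}, {74, 75}, {74, 76}, {75, 76}, {74, 75, 76}}.
int(A) = ⋃ {U ∈ τ : U ⊆ A}. Opens contained in A: ∅, {76}.
Taking the union of these: int(A) = {76}.
cl(A) = ⋂ {C closed : A ⊆ C}. Closed sets containing A: {76}, {74, 76}, {75, 76}, {74, 75, 76}.
Intersecting these: cl(A) = {76}.
∂A = cl(A) ∖ int(A) = {76} ∖ {76} = ∅.


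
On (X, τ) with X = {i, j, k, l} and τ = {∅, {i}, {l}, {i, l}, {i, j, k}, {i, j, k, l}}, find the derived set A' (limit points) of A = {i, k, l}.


A' = {j, k}

For each x ∈ X, list the open sets U ∈ τ with x ∈ U, then check whether U ∩ (A ∖ {x}) ≠ ∅ for every such U.
  x = i: open {i} ∋ x has {i} ∩ (A ∖ {i}) = ∅, so x is NOT a limit point.
  x = j: opens ∋ x are {i, j, k}, {i, j, k, l}; each meets A ∖ {j}, so x IS a limit point.
  x = k: opens ∋ x are {i, j, k}, {i, j, k, l}; each meets A ∖ {k}, so x IS a limit point.
  x = l: open {l} ∋ x has {l} ∩ (A ∖ {l}) = ∅, so x is NOT a limit point.
Collecting: A' = {j, k}.


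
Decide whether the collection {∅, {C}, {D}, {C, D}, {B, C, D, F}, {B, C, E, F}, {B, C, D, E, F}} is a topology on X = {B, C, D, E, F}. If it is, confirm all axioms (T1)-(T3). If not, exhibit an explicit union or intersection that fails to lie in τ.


τ is NOT a topology on X.

Axiom (T1): ∅ ∈ τ? Yes; X ∈ τ? Yes.
Axiom (T2/T3): check pairwise unions and intersections of members of τ.
Counterexample for (T3): {B, C, D, F} ∩ {B, C, E, F} = {B, C, F} ∉ τ. Therefore τ is NOT a topology.


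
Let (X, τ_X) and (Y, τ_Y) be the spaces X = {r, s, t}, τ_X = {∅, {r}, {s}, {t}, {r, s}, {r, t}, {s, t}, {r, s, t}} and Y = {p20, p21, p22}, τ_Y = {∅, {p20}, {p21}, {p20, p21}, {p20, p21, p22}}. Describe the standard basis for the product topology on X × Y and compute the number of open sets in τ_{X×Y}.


Basis B = {∅ × ∅, {r} × {p20}, {r} × {p21}, {s} × {p20}, {s} × {p21}, {t} × {p20}, {t} × {p21}, {r} × {p20, p21}, {r, s} × {p20}, {r, t} × {p20}, {r, s} × {p21}, {r, t} × {p21}, {s} × {p20, p21}, {s, t} × {p20}, {s, t} × {p21}, {t} × {p20, p21}, {r} × {p20, p21, p22}, {r, s, t} × {p20}, {r, s, t} × {p21}, {s} × {p20, p21, p22}, {t} × {p20, p21, p22}, {r, s} × {p20, p21}, {r, t} × {p20, p21}, {s, t} × {p20, p21}, {r, s} × {p20, p21, p22}, {r, t} × {p20, p21, p22}, {r, s, t} × {p20, p21}, {s, t} × {p20, p21, p22}, {r, s, t} × {p20, p21, p22}}; |τ_{X×Y}| = 125.

Enumerate products U × V with U ∈ τ_X, V ∈ τ_Y (deduplicated):
  ∅ × ∅ = {} (∅)
  {r} × {p20} = {(r,p20)}
  {r} × {p21} = {(r,p21)}
  {s} × {p20} = {(s,p20)}
  {s} × {p21} = {(s,p21)}
  {t} × {p20} = {(t,p20)}
  {t} × {p21} = {(t,p21)}
  {r} × {p20, p21} = {(r,p20), (r,p21)}
  {r, s} × {p20} = {(r,p20), (s,p20)}
  {r, t} × {p20} = {(r,p20), (t,p20)}
  {r, s} × {p21} = {(r,p21), (s,p21)}
  {r, t} × {p21} = {(r,p21), (t,p21)}
  {s} × {p20, p21} = {(s,p20), (s,p21)}
  {s, t} × {p20} = {(s,p20), (t,p20)}
  {s, t} × {p21} = {(s,p21), (t,p21)}
  {t} × {p20, p21} = {(t,p20), (t,p21)}
  {r} × {p20, p21, p22} = {(r,p20), (r,p21), (r,p22)}
  {r, s, t} × {p20} = {(r,p20), (s,p20), (t,p20)}
  {r, s, t} × {p21} = {(r,p21), (s,p21), (t,p21)}
  {s} × {p20, p21, p22} = {(s,p20), (s,p21), (s,p22)}
  {t} × {p20, p21, p22} = {(t,p20), (t,p21), (t,p22)}
  {r, s} × {p20, p21} = {(r,p20), (r,p21), (s,p20), (s,p21)}
  {r, t} × {p20, p21} = {(r,p20), (r,p21), (t,p20), (t,p21)}
  {s, t} × {p20, p21} = {(s,p20), (s,p21), (t,p20), (t,p21)}
  {r, s} × {p20, p21, p22} = {(r,p20), (r,p21), (r,p22), (s,p20), (s,p21), (s,p22)}
  {r, t} × {p20, p21, p22} = {(r,p20), (r,p21), (r,p22), (t,p20), (t,p21), (t,p22)}
  {r, s, t} × {p20, p21} = {(r,p20), (r,p21), (s,p20), (s,p21), (t,p20), (t,p21)}
  {s, t} × {p20, p21, p22} = {(s,p20), (s,p21), (s,p22), (t,p20), (t,p21), (t,p22)}
  {r, s, t} × {p20, p21, p22} = {(r,p20), (r,p21), (r,p22), (s,p20), (s,p21), (s,p22), (t,p20), (t,p21), (t,p22)}
These 29 distinct sets form the basis B.
Close under arbitrary unions to get τ_{X×Y}; counting gives |τ_{X×Y}| = 125.


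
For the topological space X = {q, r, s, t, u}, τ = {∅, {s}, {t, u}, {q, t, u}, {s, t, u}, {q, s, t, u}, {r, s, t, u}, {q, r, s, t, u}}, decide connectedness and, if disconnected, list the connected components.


(X, τ) is connected.

Find clopen sets (U ∈ τ with X ∖ U ∈ τ):
  U = ∅, X ∖ U = {q, r, s, t, u} — both open, so U is clopen.
  U = {q, r, s, t, u}, X ∖ U = ∅ — both open, so U is clopen.
Only trivial clopens (∅ and X) exist, so (X, τ) is connected.
Compute connected components by grouping points that agree on all clopens:
  component: {q, r, s, t, u}


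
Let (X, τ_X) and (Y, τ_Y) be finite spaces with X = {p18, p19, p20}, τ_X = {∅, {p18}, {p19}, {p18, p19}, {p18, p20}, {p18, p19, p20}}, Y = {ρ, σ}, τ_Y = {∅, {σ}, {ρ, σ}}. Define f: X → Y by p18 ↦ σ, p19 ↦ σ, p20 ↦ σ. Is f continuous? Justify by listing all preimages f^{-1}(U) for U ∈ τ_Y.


f IS continuous.

Compute f^{-1}(U) for each U ∈ τ_Y:
  U = ∅: f^{-1}(U) = ∅ ∈ τ_X ✓.
  U = {σ}: f^{-1}(U) = {p18, p19, p20} ∈ τ_X ✓.
  U = {ρ, σ}: f^{-1}(U) = {p18, p19, p20} ∈ τ_X ✓.
Every preimage lies in τ_X, so f IS continuous.


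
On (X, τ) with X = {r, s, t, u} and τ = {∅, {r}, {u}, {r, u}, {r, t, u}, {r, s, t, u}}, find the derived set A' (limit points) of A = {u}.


A' = {s, t}

For each x ∈ X, list the open sets U ∈ τ with x ∈ U, then check whether U ∩ (A ∖ {x}) ≠ ∅ for every such U.
  x = r: open {r} ∋ x has {r} ∩ (A ∖ {r}) = ∅, so x is NOT a limit point.
  x = s: opens ∋ x are {r, s, t, u}; each meets A ∖ {s}, so x IS a limit point.
  x = t: opens ∋ x are {r, t, u}, {r, s, t, u}; each meets A ∖ {t}, so x IS a limit point.
  x = u: open {u} ∋ x has {u} ∩ (A ∖ {u}) = ∅, so x is NOT a limit point.
Collecting: A' = {s, t}.


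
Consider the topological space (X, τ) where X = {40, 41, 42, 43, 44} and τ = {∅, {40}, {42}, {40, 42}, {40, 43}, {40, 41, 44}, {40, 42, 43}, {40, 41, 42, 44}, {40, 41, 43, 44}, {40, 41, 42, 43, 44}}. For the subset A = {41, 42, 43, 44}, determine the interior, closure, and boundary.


int(A) = {42}, cl(A) = {41, 42, 43, 44}, ∂A = {41, 43, 44}.

Closed sets in (X, τ) are complements of opens:
  closed(X, τ) = {∅, {42}, {43}, {41, 44}, {42, 43}, {41, 42, 44}, {41, 43, 44}, {40, 41, 43, 44}, {41, 42, 43, 44}, {40, 41, 42, 43, 44}}.
int(A) = ⋃ {U ∈ τ : U ⊆ A}. Opens contained in A: ∅, {42}.
Taking the union of these: int(A) = {42}.
cl(A) = ⋂ {C closed : A ⊆ C}. Closed sets containing A: {41, 42, 43, 44}, {40, 41, 42, 43, 44}.
Intersecting these: cl(A) = {41, 42, 43, 44}.
∂A = cl(A) ∖ int(A) = {41, 42, 43, 44} ∖ {42} = {41, 43, 44}.


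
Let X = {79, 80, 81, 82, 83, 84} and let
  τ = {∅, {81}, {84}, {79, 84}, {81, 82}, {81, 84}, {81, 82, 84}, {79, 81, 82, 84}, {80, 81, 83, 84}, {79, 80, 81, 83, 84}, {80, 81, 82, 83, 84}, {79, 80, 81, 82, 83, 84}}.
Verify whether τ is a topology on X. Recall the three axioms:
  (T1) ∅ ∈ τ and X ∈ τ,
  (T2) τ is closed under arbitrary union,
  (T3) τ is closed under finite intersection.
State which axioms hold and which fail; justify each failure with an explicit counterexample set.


τ is NOT a topology on X.

Axiom (T1): ∅ ∈ τ? Yes; X ∈ τ? Yes.
Axiom (T2/T3): check pairwise unions and intersections of members of τ.
Counterexample for (T2): {81} ∪ {79, 84} = {79, 81, 84} ∉ τ. Therefore τ is NOT a topology.


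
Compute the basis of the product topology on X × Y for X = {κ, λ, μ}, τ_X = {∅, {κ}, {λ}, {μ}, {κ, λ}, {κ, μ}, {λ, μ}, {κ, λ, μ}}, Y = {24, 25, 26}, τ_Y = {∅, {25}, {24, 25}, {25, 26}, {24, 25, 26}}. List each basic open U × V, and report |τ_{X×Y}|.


Basis B = {∅ × ∅, {κ} × {25}, {λ} × {25}, {μ} × {25}, {κ} × {24, 25}, {κ} × {25, 26}, {κ, λ} × {25}, {κ, μ} × {25}, {λ} × {24, 25}, {λ} × {25, 26}, {λ, μ} × {25}, {μ} × {24, 25}, {μ} × {25, 26}, {κ} × {24, 25, 26}, {κ, λ, μ} × {25}, {λ} × {24, 25, 26}, {μ} × {24, 25, 26}, {κ, λ} × {24, 25}, {κ, μ} × {24, 25}, {κ, λ} × {25, 26}, {κ, μ} × {25, 26}, {λ, μ} × {24, 25}, {λ, μ} × {25, 26}, {κ, λ} × {24, 25, 26}, {κ, μ} × {24, 25, 26}, {κ, λ, μ} × {24, 25}, {κ, λ, μ} × {25, 26}, {λ, μ} × {24, 25, 26}, {κ, λ, μ} × {24, 25, 26}}; |τ_{X×Y}| = 125.

Enumerate products U × V with U ∈ τ_X, V ∈ τ_Y (deduplicated):
  ∅ × ∅ = {} (∅)
  {κ} × {25} = {(κ,25)}
  {λ} × {25} = {(λ,25)}
  {μ} × {25} = {(μ,25)}
  {κ} × {24, 25} = {(κ,24), (κ,25)}
  {κ} × {25, 26} = {(κ,25), (κ,26)}
  {κ, λ} × {25} = {(κ,25), (λ,25)}
  {κ, μ} × {25} = {(κ,25), (μ,25)}
  {λ} × {24, 25} = {(λ,24), (λ,25)}
  {λ} × {25, 26} = {(λ,25), (λ,26)}
  {λ, μ} × {25} = {(λ,25), (μ,25)}
  {μ} × {24, 25} = {(μ,24), (μ,25)}
  {μ} × {25, 26} = {(μ,25), (μ,26)}
  {κ} × {24, 25, 26} = {(κ,24), (κ,25), (κ,26)}
  {κ, λ, μ} × {25} = {(κ,25), (λ,25), (μ,25)}
  {λ} × {24, 25, 26} = {(λ,24), (λ,25), (λ,26)}
  {μ} × {24, 25, 26} = {(μ,24), (μ,25), (μ,26)}
  {κ, λ} × {24, 25} = {(κ,24), (κ,25), (λ,24), (λ,25)}
  {κ, μ} × {24, 25} = {(κ,24), (κ,25), (μ,24), (μ,25)}
  {κ, λ} × {25, 26} = {(κ,25), (κ,26), (λ,25), (λ,26)}
  {κ, μ} × {25, 26} = {(κ,25), (κ,26), (μ,25), (μ,26)}
  {λ, μ} × {24, 25} = {(λ,24), (λ,25), (μ,24), (μ,25)}
  {λ, μ} × {25, 26} = {(λ,25), (λ,26), (μ,25), (μ,26)}
  {κ, λ} × {24, 25, 26} = {(κ,24), (κ,25), (κ,26), (λ,24), (λ,25), (λ,26)}
  {κ, μ} × {24, 25, 26} = {(κ,24), (κ,25), (κ,26), (μ,24), (μ,25), (μ,26)}
  {κ, λ, μ} × {24, 25} = {(κ,24), (κ,25), (λ,24), (λ,25), (μ,24), (μ,25)}
  {κ, λ, μ} × {25, 26} = {(κ,25), (κ,26), (λ,25), (λ,26), (μ,25), (μ,26)}
  {λ, μ} × {24, 25, 26} = {(λ,24), (λ,25), (λ,26), (μ,24), (μ,25), (μ,26)}
  {κ, λ, μ} × {24, 25, 26} = {(κ,24), (κ,25), (κ,26), (λ,24), (λ,25), (λ,26), (μ,24), (μ,25), (μ,26)}
These 29 distinct sets form the basis B.
Close under arbitrary unions to get τ_{X×Y}; counting gives |τ_{X×Y}| = 125.


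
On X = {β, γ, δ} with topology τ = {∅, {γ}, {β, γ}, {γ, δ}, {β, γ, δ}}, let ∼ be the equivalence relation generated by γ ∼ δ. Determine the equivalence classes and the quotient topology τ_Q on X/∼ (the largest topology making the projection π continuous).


X/∼ = {[β], [γ=δ]}; |τ_Q| = 3.

Equivalence classes: [β], [γ=δ].
Quotient map π: X → X/∼ sends β ↦ [β], γ ↦ [γ=δ], δ ↦ [γ=δ].
For each subset V ⊆ X/∼, compute π^{-1}(V) ⊆ X and check whether π^{-1}(V) ∈ τ. V is open in τ_Q iff π^{-1}(V) ∈ τ.
  V = {}: π^{-1}(V) = ∅ ∈ τ ✓.
  V = {[β]}: π^{-1}(V) = {β} ∉ τ ✗.
  V = {[γ=δ]}: π^{-1}(V) = {γ, δ} ∈ τ ✓.
  V = {[β], [γ=δ]}: π^{-1}(V) = {β, γ, δ} ∈ τ ✓.
Open sets in the quotient: τ_Q = {{}, {[γ=δ]}, {[β], [γ=δ]}} (3 elements).


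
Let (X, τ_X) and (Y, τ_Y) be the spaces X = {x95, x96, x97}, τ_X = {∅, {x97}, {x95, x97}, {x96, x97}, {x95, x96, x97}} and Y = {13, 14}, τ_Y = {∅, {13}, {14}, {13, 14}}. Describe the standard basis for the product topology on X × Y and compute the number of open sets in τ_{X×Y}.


Basis B = {∅ × ∅, {x97} × {13}, {x97} × {14}, {x95, x97} × {13}, {x95, x97} × {14}, {x96, x97} × {13}, {x96, x97} × {14}, {x97} × {13, 14}, {x95, x96, x97} × {13}, {x95, x96, x97} × {14}, {x95, x97} × {13, 14}, {x96, x97} × {13, 14}, {x95, x96, x97} × {13, 14}}; |τ_{X×Y}| = 25.

Enumerate products U × V with U ∈ τ_X, V ∈ τ_Y (deduplicated):
  ∅ × ∅ = {} (∅)
  {x97} × {13} = {(x97,13)}
  {x97} × {14} = {(x97,14)}
  {x95, x97} × {13} = {(x95,13), (x97,13)}
  {x95, x97} × {14} = {(x95,14), (x97,14)}
  {x96, x97} × {13} = {(x96,13), (x97,13)}
  {x96, x97} × {14} = {(x96,14), (x97,14)}
  {x97} × {13, 14} = {(x97,13), (x97,14)}
  {x95, x96, x97} × {13} = {(x95,13), (x96,13), (x97,13)}
  {x95, x96, x97} × {14} = {(x95,14), (x96,14), (x97,14)}
  {x95, x97} × {13, 14} = {(x95,13), (x95,14), (x97,13), (x97,14)}
  {x96, x97} × {13, 14} = {(x96,13), (x96,14), (x97,13), (x97,14)}
  {x95, x96, x97} × {13, 14} = {(x95,13), (x95,14), (x96,13), (x96,14), (x97,13), (x97,14)}
These 13 distinct sets form the basis B.
Close under arbitrary unions to get τ_{X×Y}; counting gives |τ_{X×Y}| = 25.


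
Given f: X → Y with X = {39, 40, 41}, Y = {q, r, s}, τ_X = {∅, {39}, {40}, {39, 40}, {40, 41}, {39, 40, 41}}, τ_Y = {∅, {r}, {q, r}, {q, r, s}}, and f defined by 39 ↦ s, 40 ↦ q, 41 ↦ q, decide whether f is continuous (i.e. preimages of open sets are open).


f IS continuous.

Compute f^{-1}(U) for each U ∈ τ_Y:
  U = ∅: f^{-1}(U) = ∅ ∈ τ_X ✓.
  U = {r}: f^{-1}(U) = ∅ ∈ τ_X ✓.
  U = {q, r}: f^{-1}(U) = {40, 41} ∈ τ_X ✓.
  U = {q, r, s}: f^{-1}(U) = {39, 40, 41} ∈ τ_X ✓.
Every preimage lies in τ_X, so f IS continuous.


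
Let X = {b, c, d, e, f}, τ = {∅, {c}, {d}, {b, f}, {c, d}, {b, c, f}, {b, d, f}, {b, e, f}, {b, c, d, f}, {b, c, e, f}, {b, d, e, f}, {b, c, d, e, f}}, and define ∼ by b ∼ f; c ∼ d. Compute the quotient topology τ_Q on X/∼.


X/∼ = {[b=f], [c=d], [e]}; |τ_Q| = 6.

Equivalence classes: [b=f], [c=d], [e].
Quotient map π: X → X/∼ sends b ↦ [b=f], c ↦ [c=d], d ↦ [c=d], e ↦ [e], f ↦ [b=f].
For each subset V ⊆ X/∼, compute π^{-1}(V) ⊆ X and check whether π^{-1}(V) ∈ τ. V is open in τ_Q iff π^{-1}(V) ∈ τ.
  V = {}: π^{-1}(V) = ∅ ∈ τ ✓.
  V = {[b=f]}: π^{-1}(V) = {b, f} ∈ τ ✓.
  V = {[c=d]}: π^{-1}(V) = {c, d} ∈ τ ✓.
  V = {[b=f], [c=d]}: π^{-1}(V) = {b, c, d, f} ∈ τ ✓.
  V = {[e]}: π^{-1}(V) = {e} ∉ τ ✗.
  V = {[b=f], [e]}: π^{-1}(V) = {b, e, f} ∈ τ ✓.
  V = {[c=d], [e]}: π^{-1}(V) = {c, d, e} ∉ τ ✗.
  V = {[b=f], [c=d], [e]}: π^{-1}(V) = {b, c, d, e, f} ∈ τ ✓.
Open sets in the quotient: τ_Q = {{}, {[b=f]}, {[c=d]}, {[b=f], [c=d]}, {[b=f], [e]}, {[b=f], [c=d], [e]}} (6 elements).


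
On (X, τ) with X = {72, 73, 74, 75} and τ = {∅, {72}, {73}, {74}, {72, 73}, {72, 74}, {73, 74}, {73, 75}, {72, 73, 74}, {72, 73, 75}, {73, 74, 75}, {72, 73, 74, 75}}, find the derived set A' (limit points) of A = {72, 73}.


A' = {75}

For each x ∈ X, list the open sets U ∈ τ with x ∈ U, then check whether U ∩ (A ∖ {x}) ≠ ∅ for every such U.
  x = 72: open {72} ∋ x has {72} ∩ (A ∖ {72}) = ∅, so x is NOT a limit point.
  x = 73: open {73} ∋ x has {73} ∩ (A ∖ {73}) = ∅, so x is NOT a limit point.
  x = 74: open {74} ∋ x has {74} ∩ (A ∖ {74}) = ∅, so x is NOT a limit point.
  x = 75: opens ∋ x are {73, 75}, {72, 73, 75}, {73, 74, 75}, {72, 73, 74, 75}; each meets A ∖ {75}, so x IS a limit point.
Collecting: A' = {75}.


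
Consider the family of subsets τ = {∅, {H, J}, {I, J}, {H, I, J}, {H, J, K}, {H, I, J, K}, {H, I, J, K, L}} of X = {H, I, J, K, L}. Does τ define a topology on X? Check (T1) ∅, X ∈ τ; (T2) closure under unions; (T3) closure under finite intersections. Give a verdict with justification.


τ is NOT a topology on X.

Axiom (T1): ∅ ∈ τ? Yes; X ∈ τ? Yes.
Axiom (T2/T3): check pairwise unions and intersections of members of τ.
Counterexample for (T3): {H, J} ∩ {I, J} = {J} ∉ τ. Therefore τ is NOT a topology.


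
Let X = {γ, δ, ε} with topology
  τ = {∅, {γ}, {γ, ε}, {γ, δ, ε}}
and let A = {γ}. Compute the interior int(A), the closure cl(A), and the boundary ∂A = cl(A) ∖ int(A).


int(A) = {γ}, cl(A) = {γ, δ, ε}, ∂A = {δ, ε}.

Closed sets in (X, τ) are complements of opens:
  closed(X, τ) = {∅, {δ}, {δ, ε}, {γ, δ, ε}}.
int(A) = ⋃ {U ∈ τ : U ⊆ A}. Opens contained in A: ∅, {γ}.
Taking the union of these: int(A) = {γ}.
cl(A) = ⋂ {C closed : A ⊆ C}. Closed sets containing A: {γ, δ, ε}.
Intersecting these: cl(A) = {γ, δ, ε}.
∂A = cl(A) ∖ int(A) = {γ, δ, ε} ∖ {γ} = {δ, ε}.


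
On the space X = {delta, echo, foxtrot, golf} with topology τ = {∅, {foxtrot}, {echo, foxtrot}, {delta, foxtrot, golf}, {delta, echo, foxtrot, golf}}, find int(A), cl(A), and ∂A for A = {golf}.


int(A) = ∅, cl(A) = {delta, golf}, ∂A = {delta, golf}.

Closed sets in (X, τ) are complements of opens:
  closed(X, τ) = {∅, {echo}, {delta, golf}, {delta, echo, golf}, {delta, echo, foxtrot, golf}}.
int(A) = ⋃ {U ∈ τ : U ⊆ A}. Opens contained in A: ∅.
Taking the union of these: int(A) = ∅.
cl(A) = ⋂ {C closed : A ⊆ C}. Closed sets containing A: {delta, golf}, {delta, echo, golf}, {delta, echo, foxtrot, golf}.
Intersecting these: cl(A) = {delta, golf}.
∂A = cl(A) ∖ int(A) = {delta, golf} ∖ ∅ = {delta, golf}.
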